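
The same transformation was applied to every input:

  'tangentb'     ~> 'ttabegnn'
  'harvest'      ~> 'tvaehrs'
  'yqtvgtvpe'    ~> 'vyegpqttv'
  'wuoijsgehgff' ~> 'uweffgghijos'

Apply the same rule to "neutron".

What's happening: sort the characters into alphabetical order, then move the last 2 characters to the front (rotate right by 2).
Working it through for "neutron": intermediate "ennortu", final "tuennor".
(Check on "wuoijsgehgff": → "effgghijosuw" → "uweffgghijos" ✓)

tuennor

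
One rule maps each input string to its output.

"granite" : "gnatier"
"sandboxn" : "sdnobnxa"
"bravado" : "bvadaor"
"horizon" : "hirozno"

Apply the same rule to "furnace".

The transformation: swap each adjacent pair of characters (1↔2, 3↔4, ...), then move the first character to the end.
"furnace" → "ufnrcae" → "fnrcaeu".

fnrcaeu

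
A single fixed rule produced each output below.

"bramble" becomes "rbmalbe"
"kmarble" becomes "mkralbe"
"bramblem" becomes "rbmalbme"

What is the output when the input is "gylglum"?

The transformation: swap each adjacent pair of characters (1↔2, 3↔4, ...).
"gylglum" → "ygglulm".

ygglulm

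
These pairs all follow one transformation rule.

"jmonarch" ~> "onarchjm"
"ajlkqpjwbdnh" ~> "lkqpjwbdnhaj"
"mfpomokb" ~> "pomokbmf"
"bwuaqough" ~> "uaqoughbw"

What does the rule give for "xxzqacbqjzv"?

zqacbqjzvxx

Rule — move the first 2 characters to the end (rotate left by 2).
So "xxzqacbqjzv" becomes "zqacbqjzvxx".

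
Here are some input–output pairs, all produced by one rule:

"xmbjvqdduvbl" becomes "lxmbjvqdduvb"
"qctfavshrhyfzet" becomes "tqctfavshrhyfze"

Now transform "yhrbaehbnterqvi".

iyhrbaehbnterqv

The transformation: move the last character to the front.
On "yhrbaehbnterqvi" that produces "iyhrbaehbnterqv".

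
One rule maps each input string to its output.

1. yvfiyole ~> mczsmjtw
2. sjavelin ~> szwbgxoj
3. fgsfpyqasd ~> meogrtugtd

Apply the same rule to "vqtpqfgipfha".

uwdtvojehdet

The transformation: swap the front and back halves of the string, then shift every letter 12 places backward in the alphabet (wrapping around).
Applying both steps to "vqtpqfgipfha": "gipfhavqtpqf", then "uwdtvojehdet".
(Check on "sjavelin": → "elinsjav" → "szwbgxoj" ✓)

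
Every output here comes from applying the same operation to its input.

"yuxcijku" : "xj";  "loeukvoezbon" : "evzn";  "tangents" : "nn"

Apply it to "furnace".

In each case the input is transformed by: keep one character in every 3, starting at position 3 (positions 3rd, 6th, 9th, ...).
On "furnace" that produces "rc".

rc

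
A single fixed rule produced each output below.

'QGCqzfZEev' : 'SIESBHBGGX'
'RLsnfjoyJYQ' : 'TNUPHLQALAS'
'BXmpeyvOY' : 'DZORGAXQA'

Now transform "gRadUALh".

ITCFWCNJ

The pattern: shift every letter 2 places forward in the alphabet (wrapping around), then convert every letter to uppercase.
On "gRadUALh": the first step gives "iTcfWCNj", and the second then gives "ITCFWCNJ".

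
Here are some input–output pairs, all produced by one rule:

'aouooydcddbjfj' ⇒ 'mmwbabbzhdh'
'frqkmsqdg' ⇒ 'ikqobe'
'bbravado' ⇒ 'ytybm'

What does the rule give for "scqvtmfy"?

The transformation: delete the first 3 characters, then shift every letter 2 places backward in the alphabet (wrapping around).
On "scqvtmfy": the first step gives "vtmfy", and the second then gives "trkdw".
(Check on "bbravado": → "avado" → "ytybm" ✓)

trkdw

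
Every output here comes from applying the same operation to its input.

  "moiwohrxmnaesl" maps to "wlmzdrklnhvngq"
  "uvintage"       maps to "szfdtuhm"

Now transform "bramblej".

The rule is to shift every letter 1 place backward in the alphabet (wrapping around), then swap the front and back halves of the string.
Applying that to "bramblej" gives "akdiaqzl".

akdiaqzl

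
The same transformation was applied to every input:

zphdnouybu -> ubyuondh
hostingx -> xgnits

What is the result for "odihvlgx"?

xglvhi

Rule — reverse the string, then delete the last 2 characters.
On "odihvlgx": the first step gives "xglvhido", and the second then gives "xglvhi".
(Check on "hostingx": → "xgnitsoh" → "xgnits" ✓)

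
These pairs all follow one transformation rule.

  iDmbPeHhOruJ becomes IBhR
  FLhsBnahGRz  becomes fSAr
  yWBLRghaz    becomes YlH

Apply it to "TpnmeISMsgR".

tMsG

In each case the input is transformed by: keep one character in every 3, starting at position 1 (positions 1st, 4th, 7th, ...), then flip the case of every letter.
"TpnmeISMsgR" → "TmSg" → "tMsG".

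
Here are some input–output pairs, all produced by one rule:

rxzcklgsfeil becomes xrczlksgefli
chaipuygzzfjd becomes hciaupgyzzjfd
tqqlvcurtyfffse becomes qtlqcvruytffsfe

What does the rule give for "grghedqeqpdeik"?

Looking at the pairs, the operation is to swap each adjacent pair of characters (1↔2, 3↔4, ...).
On "grghedqeqpdeik" that produces "rghgdeeqpqedki".

rghgdeeqpqedki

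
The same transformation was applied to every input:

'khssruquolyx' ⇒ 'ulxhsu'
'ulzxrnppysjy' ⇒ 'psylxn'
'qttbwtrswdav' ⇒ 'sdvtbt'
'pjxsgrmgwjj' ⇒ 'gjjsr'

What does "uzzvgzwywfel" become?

yflzvz

What's happening: keep every other character starting from the second (positions 2nd, 4th, 6th, ...), then move the first 3 characters to the end (rotate left by 3).
"uzzvgzwywfel" → "yflzvz".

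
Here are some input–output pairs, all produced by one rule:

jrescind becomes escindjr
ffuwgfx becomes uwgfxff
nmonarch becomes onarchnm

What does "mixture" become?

In each case the input is transformed by: move the first 2 characters to the end (rotate left by 2).
For "mixture" the result is "xturemi".

xturemi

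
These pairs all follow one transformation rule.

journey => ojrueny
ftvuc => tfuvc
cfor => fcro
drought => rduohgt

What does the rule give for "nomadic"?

What's happening: swap each adjacent pair of characters (1↔2, 3↔4, ...).
"nomadic" → "onamidc".

onamidc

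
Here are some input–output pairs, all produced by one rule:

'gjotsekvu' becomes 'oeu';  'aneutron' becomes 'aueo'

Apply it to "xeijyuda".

Rule — swap each adjacent pair of characters (1↔2, 3↔4, ...), then keep only the vowels.
Working it through for "xeijyuda": intermediate "exjiuyad", final "eiua".

eiua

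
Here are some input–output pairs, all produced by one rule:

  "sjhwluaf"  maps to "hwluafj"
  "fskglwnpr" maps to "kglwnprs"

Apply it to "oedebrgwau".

Rule — delete the first character, then move the first character to the end.
Applying both steps to "oedebrgwau": "edebrgwau", then "debrgwaue".

debrgwaue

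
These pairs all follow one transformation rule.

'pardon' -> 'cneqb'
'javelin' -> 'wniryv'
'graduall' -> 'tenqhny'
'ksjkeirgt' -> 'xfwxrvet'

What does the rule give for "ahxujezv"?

Rule — shift every letter 13 places forward in the alphabet (wrapping around) — i.e. ROT13, then delete the last character.
Doing the same to "ahxujezv": "nukhwrm".
(Check on "graduall": → "tenqhnyy" → "tenqhny" ✓)

nukhwrm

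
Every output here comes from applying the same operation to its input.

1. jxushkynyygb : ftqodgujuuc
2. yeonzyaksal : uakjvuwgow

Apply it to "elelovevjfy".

The pattern: shift every letter 4 places backward in the alphabet (wrapping around), then delete the last character.
"elelovevjfy" → "ahahkrarfbu" → "ahahkrarfb".
(Check on "jxushkynyygb": → "ftqodgujuucx" → "ftqodgujuuc" ✓)

ahahkrarfb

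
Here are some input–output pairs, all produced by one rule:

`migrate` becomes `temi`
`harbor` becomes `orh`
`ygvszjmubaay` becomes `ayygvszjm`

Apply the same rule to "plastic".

In each case the input is transformed by: move the last 2 characters to the front (rotate right by 2), then delete the last 3 characters.
Starting from "plastic": after the first operation, "icplast"; after the second, "icpl".

icpl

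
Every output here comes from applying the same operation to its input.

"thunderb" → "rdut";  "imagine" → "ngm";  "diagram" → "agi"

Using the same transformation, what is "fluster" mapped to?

esl

In each case the input is transformed by: reverse the string, then keep every other character starting from the second (positions 2nd, 4th, 6th, ...).
For "fluster", step one produces "retsulf"; step two turns that into "esl".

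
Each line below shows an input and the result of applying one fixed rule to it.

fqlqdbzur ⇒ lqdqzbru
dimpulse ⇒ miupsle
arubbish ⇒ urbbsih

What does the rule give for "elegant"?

The transformation: delete the first character, then swap each adjacent pair of characters (1↔2, 3↔4, ...).
Applying both steps to "elegant": "legant", then "elagtn".
(Check on "arubbish": → "rubbish" → "urbbsih" ✓)

elagtn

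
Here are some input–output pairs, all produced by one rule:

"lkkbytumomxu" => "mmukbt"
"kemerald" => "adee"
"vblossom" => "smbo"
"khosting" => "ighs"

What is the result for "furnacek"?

ckun

What's happening: keep every other character starting from the second (positions 2nd, 4th, 6th, ...), then swap the front and back halves of the string.
For "furnacek", step one produces "unck"; step two turns that into "ckun".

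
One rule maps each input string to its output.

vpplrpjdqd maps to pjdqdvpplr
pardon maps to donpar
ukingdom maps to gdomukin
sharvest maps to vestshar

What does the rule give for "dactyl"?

tyldac

Rule — swap the front and back halves of the string.
So "dactyl" becomes "tyldac".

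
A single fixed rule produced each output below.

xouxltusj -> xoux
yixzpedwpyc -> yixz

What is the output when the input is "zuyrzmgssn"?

zuyr

Looking at the pairs, the operation is to keep only the first 4 characters.
So "zuyrzmgssn" becomes "zuyr".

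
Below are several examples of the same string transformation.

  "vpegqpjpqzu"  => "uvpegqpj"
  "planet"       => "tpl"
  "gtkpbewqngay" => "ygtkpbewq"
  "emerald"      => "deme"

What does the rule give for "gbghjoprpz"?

Rule — move the last character to the front, then delete the last 3 characters.
Applying both steps to "gbghjoprpz": "zgbghjoprp", then "zgbghjo".
(Check on "emerald": → "demeral" → "deme" ✓)

zgbghjo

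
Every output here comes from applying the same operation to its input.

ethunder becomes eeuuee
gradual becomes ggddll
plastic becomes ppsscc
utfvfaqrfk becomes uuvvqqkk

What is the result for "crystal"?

ccssll

The pattern: keep one character in every 3, starting at position 1 (positions 1st, 4th, 7th, ...), then double every character.
On "crystal": the first step gives "csl", and the second then gives "ccssll".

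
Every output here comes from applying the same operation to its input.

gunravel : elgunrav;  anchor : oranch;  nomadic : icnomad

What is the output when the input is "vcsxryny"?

nyvcsxry

Looking at the pairs, the operation is to move the last 2 characters to the front (rotate right by 2).
Applying that to "vcsxryny" gives "nyvcsxry".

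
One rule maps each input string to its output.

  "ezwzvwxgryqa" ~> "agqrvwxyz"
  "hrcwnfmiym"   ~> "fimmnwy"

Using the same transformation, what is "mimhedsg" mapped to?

deghs

In each case the input is transformed by: delete the first 3 characters, then sort the characters into alphabetical order.
Doing the same to "mimhedsg": "deghs".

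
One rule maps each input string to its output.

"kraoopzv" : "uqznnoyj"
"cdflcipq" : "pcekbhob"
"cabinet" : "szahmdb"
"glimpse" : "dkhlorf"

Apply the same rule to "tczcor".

qbybns

What's happening: shift every letter 1 place backward in the alphabet (wrapping around), then swap the first and last characters.
"tczcor" → "sbybnq" → "qbybns".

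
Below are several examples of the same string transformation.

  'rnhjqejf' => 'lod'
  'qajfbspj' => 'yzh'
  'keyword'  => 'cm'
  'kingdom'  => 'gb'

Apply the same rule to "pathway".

yu

Each output is the input with this applied: keep one character in every 3, starting at position 2 (positions 2nd, 5th, 8th, ...), then shift every letter 2 places backward in the alphabet (wrapping around).
Working it through for "pathway": intermediate "aw", final "yu".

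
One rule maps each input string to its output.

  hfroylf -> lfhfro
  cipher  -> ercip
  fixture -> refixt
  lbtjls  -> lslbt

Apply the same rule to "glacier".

The transformation: move the last 3 characters to the front (rotate right by 3), then delete the first character.
On "glacier": the first step gives "ierglac", and the second then gives "erglac".
(Check on "hfroylf": → "ylfhfro" → "lfhfro" ✓)

erglac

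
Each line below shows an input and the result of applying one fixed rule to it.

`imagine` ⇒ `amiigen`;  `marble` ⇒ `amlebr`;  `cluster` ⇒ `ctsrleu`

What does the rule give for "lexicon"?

conliex

In each case the input is transformed by: sort the characters into reverse alphabetical order, then swap the first and last characters.
Starting from "lexicon": after the first operation, "xonliec"; after the second, "conliex".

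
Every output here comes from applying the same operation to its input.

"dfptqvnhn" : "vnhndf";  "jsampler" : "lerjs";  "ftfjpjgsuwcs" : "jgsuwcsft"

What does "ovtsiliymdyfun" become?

Rule — move the first 2 characters to the end (rotate left by 2), then delete the first 3 characters.
For "ovtsiliymdyfun", step one produces "tsiliymdyfunov"; step two turns that into "liymdyfunov".
(Check on "dfptqvnhn": → "ptqvnhndf" → "vnhndf" ✓)

liymdyfunov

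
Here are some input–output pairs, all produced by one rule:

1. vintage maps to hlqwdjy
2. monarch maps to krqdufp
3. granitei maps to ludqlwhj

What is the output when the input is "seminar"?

uhplqdv

Looking at the pairs, the operation is to swap the first and last characters, then shift every letter 3 places forward in the alphabet (wrapping around).
"seminar" → "reminas" → "uhplqdv".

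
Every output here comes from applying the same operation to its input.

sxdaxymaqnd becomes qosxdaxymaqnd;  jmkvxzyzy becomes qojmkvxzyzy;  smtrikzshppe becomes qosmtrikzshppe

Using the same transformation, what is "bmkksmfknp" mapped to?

The transformation: prepend "qo".
Applying that to "bmkksmfknp" gives "qobmkksmfknp".

qobmkksmfknp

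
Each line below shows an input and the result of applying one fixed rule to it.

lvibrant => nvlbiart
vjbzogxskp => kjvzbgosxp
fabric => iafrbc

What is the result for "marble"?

lambre

Each output is the input with this applied: swap each adjacent pair of characters (1↔2, 3↔4, ...), then move the last character to the front.
Applying both steps to "marble": "ambrel", then "lambre".
(Check on "lvibrant": → "vlbiartn" → "nvlbiart" ✓)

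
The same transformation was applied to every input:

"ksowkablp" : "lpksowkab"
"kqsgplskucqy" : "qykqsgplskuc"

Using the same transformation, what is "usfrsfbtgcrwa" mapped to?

wausfrsfbtgcr

Each output is the input with this applied: move the last 2 characters to the front (rotate right by 2).
For "usfrsfbtgcrwa" the result is "wausfrsfbtgcr".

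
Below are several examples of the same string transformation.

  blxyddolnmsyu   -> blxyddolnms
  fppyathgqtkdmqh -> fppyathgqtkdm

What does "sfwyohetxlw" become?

sfwyohetx

The transformation: delete the last 2 characters.
So "sfwyohetxlw" becomes "sfwyohetx".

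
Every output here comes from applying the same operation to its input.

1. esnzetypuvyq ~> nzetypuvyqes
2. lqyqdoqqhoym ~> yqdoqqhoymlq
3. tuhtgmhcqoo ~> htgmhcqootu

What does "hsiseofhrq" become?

iseofhrqhs

Rule — move the first 2 characters to the end (rotate left by 2).
So "hsiseofhrq" becomes "iseofhrqhs".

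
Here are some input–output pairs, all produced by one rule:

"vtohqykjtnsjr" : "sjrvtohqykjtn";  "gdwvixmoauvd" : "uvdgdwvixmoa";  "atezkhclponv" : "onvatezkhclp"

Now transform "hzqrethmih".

The rule is to move the last 3 characters to the front (rotate right by 3).
For "hzqrethmih" the result is "mihhzqreth".

mihhzqreth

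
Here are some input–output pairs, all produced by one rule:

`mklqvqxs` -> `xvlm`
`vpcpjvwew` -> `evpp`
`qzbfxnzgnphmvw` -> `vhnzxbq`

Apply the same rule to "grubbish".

The pattern: reverse the string, then keep every other character starting from the second (positions 2nd, 4th, 6th, ...).
Applying both steps to "grubbish": "hsibburg", then "sbug".

sbug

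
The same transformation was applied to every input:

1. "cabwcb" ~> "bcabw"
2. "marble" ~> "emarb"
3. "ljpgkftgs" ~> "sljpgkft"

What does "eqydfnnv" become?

veqydfn

The transformation: move the last character to the front, then delete the last character.
Starting from "eqydfnnv": after the first operation, "veqydfnn"; after the second, "veqydfn".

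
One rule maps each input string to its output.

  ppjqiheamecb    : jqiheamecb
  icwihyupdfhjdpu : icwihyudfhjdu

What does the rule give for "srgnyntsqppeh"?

srgnyntsqeh

The pattern: remove every "p".
"srgnyntsqppeh" → "srgnyntsqeh".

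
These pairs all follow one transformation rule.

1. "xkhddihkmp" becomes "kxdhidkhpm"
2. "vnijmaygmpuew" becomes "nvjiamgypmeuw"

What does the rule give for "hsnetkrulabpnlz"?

What's happening: swap each adjacent pair of characters (1↔2, 3↔4, ...).
Doing the same to "hsnetkrulabpnlz": "shenkturalpblnz".

shenkturalpblnz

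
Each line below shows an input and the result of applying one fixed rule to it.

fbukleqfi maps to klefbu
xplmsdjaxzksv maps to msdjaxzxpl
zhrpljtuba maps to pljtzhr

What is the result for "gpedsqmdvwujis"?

dsqmdvwugpe

What's happening: delete the last 3 characters, then move the first 3 characters to the end (rotate left by 3).
For "gpedsqmdvwujis", step one produces "gpedsqmdvwu"; step two turns that into "dsqmdvwugpe".
(Check on "zhrpljtuba": → "zhrpljt" → "pljtzhr" ✓)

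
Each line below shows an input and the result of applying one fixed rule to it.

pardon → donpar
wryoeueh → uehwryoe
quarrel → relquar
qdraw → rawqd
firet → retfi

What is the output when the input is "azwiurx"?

Each output is the input with this applied: move the last 3 characters to the front (rotate right by 3).
Doing the same to "azwiurx": "urxazwi".

urxazwi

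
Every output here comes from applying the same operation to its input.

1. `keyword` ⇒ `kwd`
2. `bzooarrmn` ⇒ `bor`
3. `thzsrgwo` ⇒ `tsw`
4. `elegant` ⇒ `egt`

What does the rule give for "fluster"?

fsr

The transformation: keep one character in every 3, starting at position 1 (positions 1st, 4th, 7th, ...).
On "fluster" that produces "fsr".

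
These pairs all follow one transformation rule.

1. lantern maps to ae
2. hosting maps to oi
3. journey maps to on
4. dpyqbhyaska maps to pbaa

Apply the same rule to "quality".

ui

Rule — keep one character in every 3, starting at position 2 (positions 2nd, 5th, 8th, ...).
For "quality" the result is "ui".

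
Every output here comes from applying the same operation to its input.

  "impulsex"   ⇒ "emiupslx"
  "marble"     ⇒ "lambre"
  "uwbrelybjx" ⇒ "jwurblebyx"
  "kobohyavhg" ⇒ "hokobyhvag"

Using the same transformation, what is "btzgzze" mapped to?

The rule is to swap each adjacent pair of characters (1↔2, 3↔4, ...), then move the last character to the front.
"btzgzze" → "tbgzzze" → "etbgzzz".

etbgzzz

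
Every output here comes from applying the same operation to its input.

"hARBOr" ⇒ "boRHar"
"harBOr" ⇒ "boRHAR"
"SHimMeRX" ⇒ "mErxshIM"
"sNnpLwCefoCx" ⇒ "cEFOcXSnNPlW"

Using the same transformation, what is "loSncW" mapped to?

Looking at the pairs, the operation is to swap the front and back halves of the string, then flip the case of every letter.
"loSncW" → "ncWloS" → "NCwLOs".
(Check on "hARBOr": → "BOrhAR" → "boRHar" ✓)

NCwLOs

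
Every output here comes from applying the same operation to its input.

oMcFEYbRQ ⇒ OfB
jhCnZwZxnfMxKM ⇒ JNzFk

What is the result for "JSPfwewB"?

The rule is to flip the case of every letter, then keep one character in every 3, starting at position 1 (positions 1st, 4th, 7th, ...).
"JSPfwewB" → "jspFWEWb" → "jFW".
(Check on "oMcFEYbRQ": → "OmCfeyBrq" → "OfB" ✓)

jFW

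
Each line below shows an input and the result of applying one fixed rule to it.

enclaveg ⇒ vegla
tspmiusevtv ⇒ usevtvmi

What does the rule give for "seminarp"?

Each output is the input with this applied: delete the first 3 characters, then move the first 2 characters to the end (rotate left by 2).
Applying both steps to "seminarp": "inarp", then "arpin".

arpin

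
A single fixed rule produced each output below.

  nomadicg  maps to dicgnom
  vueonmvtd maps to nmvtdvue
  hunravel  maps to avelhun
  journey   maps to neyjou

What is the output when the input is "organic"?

nicorg

The pattern: move the first 3 characters to the end (rotate left by 3), then delete the first character.
"organic" → "anicorg" → "nicorg".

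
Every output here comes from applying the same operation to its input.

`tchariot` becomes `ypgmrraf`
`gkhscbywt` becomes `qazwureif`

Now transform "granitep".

In each case the input is transformed by: shift every letter 2 places backward in the alphabet (wrapping around), then move the first 3 characters to the end (rotate left by 3).
So "granitep" becomes "lgrcnepy".
(Check on "tchariot": → "rafypgmr" → "ypgmrraf" ✓)

lgrcnepy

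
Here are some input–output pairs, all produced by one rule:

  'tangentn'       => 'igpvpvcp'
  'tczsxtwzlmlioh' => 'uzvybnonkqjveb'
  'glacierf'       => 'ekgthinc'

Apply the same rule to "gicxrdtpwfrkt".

What's happening: move the first 3 characters to the end (rotate left by 3), then shift every letter 2 places forward in the alphabet (wrapping around).
Starting from "gicxrdtpwfrkt": after the first operation, "xrdtpwfrktgic"; after the second, "ztfvryhtmvike".

ztfvryhtmvike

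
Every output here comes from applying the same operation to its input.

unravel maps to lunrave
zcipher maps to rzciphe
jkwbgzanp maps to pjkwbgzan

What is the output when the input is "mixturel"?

The pattern: move the last character to the front.
Doing the same to "mixturel": "lmixture".

lmixture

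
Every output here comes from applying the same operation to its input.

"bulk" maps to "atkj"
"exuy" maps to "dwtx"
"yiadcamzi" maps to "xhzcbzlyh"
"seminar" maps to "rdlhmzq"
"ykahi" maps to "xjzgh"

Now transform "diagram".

chzfqzl

What's happening: shift every letter 1 place backward in the alphabet (wrapping around).
Doing the same to "diagram": "chzfqzl".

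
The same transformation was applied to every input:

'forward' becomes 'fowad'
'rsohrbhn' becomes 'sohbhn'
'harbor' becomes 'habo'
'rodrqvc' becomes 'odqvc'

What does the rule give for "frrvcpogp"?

The pattern: remove every "r".
Doing the same to "frrvcpogp": "fvcpogp".

fvcpogp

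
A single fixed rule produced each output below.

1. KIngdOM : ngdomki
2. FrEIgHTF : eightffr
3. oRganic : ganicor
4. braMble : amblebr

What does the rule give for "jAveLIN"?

The pattern: move the first 2 characters to the end (rotate left by 2), then convert every letter to lowercase.
For "jAveLIN", step one produces "veLINjA"; step two turns that into "velinja".
(Check on "KIngdOM": → "ngdOMKI" → "ngdomki" ✓)

velinja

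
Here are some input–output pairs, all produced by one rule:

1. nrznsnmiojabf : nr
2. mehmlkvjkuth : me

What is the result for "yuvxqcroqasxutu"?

yu

What's happening: keep only the first 2 characters.
"yuvxqcroqasxutu" → "yu".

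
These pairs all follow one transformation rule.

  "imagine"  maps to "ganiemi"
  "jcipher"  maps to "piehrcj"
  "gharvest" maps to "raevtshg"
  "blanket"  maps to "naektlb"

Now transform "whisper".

sieprhw

The transformation: swap each adjacent pair of characters (1↔2, 3↔4, ...), then move the first 2 characters to the end (rotate left by 2).
Working it through for "whisper": intermediate "hwsiepr", final "sieprhw".
(Check on "imagine": → "miganie" → "ganiemi" ✓)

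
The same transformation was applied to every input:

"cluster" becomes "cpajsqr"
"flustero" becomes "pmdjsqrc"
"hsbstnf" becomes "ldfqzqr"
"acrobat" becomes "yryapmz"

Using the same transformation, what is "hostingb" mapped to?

ezfmqrgl

The transformation: move the last 2 characters to the front (rotate right by 2), then shift every letter 2 places backward in the alphabet (wrapping around).
Applying that to "hostingb" gives "ezfmqrgl".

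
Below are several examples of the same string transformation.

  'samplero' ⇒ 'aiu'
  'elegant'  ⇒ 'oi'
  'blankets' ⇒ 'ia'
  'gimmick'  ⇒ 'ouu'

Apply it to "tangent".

Rule — shift every letter 8 places forward in the alphabet (wrapping around), then keep only the vowels.
For "tangent", step one produces "bivomvb"; step two turns that into "io".
(Check on "samplero": → "aiuxtmzw" → "aiu" ✓)

io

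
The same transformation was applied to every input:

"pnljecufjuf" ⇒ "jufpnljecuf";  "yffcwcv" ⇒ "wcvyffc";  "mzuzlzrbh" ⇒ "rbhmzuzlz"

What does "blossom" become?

somblos

Looking at the pairs, the operation is to move the last 3 characters to the front (rotate right by 3).
So "blossom" becomes "somblos".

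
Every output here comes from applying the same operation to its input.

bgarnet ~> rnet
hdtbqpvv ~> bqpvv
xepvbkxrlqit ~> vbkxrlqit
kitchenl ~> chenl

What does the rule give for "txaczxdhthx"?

czxdhthx

The transformation: delete the first 3 characters.
Applying that to "txaczxdhthx" gives "czxdhthx".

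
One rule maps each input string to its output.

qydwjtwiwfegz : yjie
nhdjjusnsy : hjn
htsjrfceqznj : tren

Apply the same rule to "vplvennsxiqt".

The rule is to keep one character in every 3, starting at position 2 (positions 2nd, 5th, 8th, ...).
"vplvennsxiqt" → "pesq".

pesq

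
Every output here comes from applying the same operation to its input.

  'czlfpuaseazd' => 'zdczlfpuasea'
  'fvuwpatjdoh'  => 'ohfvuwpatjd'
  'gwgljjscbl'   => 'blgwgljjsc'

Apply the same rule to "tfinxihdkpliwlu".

The transformation: move the last 2 characters to the front (rotate right by 2).
For "tfinxihdkpliwlu" the result is "lutfinxihdkpliw".

lutfinxihdkpliw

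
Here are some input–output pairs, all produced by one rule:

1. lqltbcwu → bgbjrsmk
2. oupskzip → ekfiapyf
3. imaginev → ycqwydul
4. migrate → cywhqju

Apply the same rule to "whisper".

The rule is to shift every letter 10 places backward in the alphabet (wrapping around).
Applying that to "whisper" gives "mxyifuh".

mxyifuh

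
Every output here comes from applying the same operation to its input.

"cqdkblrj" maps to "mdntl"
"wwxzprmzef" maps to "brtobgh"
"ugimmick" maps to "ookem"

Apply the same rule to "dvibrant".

Looking at the pairs, the operation is to shift every letter 2 places forward in the alphabet (wrapping around), then delete the first 3 characters.
For "dvibrant" the result is "dtcpv".
(Check on "wwxzprmzef": → "yyzbrtobgh" → "brtobgh" ✓)

dtcpv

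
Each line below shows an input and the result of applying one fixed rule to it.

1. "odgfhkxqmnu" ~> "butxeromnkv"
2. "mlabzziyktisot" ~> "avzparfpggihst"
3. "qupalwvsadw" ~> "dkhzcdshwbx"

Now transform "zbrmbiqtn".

The pattern: reverse the string, then shift every letter 7 places forward in the alphabet (wrapping around).
Starting from "zbrmbiqtn": after the first operation, "ntqibmrbz"; after the second, "uaxpityig".

uaxpityig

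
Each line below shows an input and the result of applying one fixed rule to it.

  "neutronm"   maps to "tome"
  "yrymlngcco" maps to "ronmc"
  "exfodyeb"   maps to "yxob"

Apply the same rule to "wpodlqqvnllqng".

The pattern: keep every other character starting from the second (positions 2nd, 4th, 6th, ...), then sort the characters into reverse alphabetical order.
On "wpodlqqvnllqng": the first step gives "pdqvlqg", and the second then gives "vqqplgd".
(Check on "neutronm": → "etom" → "tome" ✓)

vqqplgd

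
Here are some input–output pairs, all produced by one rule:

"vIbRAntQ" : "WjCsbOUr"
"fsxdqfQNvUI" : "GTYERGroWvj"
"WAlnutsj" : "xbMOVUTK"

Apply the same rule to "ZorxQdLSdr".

Each output is the input with this applied: shift every letter 1 place forward in the alphabet (wrapping around), then flip the case of every letter.
"ZorxQdLSdr" → "aPSYrEmtES".

aPSYrEmtES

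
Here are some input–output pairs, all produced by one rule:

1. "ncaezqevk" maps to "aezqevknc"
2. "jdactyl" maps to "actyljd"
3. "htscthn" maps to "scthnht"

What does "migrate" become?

gratemi

Each output is the input with this applied: move the first 2 characters to the end (rotate left by 2).
On "migrate" that produces "gratemi".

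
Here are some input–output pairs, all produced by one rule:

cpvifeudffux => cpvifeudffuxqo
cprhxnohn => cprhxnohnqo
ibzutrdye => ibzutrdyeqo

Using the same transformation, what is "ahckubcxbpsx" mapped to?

The pattern: append "qo".
On "ahckubcxbpsx" that produces "ahckubcxbpsxqo".

ahckubcxbpsxqo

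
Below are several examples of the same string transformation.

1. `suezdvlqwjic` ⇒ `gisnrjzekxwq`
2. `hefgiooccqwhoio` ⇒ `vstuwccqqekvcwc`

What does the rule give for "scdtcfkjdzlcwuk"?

gqrhqtyxrnzqkiy

The rule is to shift every letter 12 places backward in the alphabet (wrapping around).
"scdtcfkjdzlcwuk" → "gqrhqtyxrnzqkiy".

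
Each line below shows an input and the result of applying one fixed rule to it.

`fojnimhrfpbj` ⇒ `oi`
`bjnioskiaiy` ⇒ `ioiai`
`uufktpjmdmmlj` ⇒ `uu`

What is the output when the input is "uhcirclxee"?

uiee

The transformation: keep only the vowels.
Applying that to "uhcirclxee" gives "uiee".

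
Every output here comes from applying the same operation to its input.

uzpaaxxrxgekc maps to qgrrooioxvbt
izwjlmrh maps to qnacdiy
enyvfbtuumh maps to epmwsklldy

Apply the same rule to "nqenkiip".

Looking at the pairs, the operation is to delete the first character, then shift every letter 9 places backward in the alphabet (wrapping around).
Applying that to "nqenkiip" gives "hvebzzg".

hvebzzg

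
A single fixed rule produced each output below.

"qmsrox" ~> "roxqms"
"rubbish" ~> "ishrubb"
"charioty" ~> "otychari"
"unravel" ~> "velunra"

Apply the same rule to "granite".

The pattern: move the last 3 characters to the front (rotate right by 3).
"granite" → "itegran".

itegran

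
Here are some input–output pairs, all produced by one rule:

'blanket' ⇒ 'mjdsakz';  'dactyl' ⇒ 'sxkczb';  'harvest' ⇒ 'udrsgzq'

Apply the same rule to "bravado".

Each output is the input with this applied: move the first 3 characters to the end (rotate left by 3), then shift every letter 1 place backward in the alphabet (wrapping around).
For "bravado" the result is "uzcnaqz".

uzcnaqz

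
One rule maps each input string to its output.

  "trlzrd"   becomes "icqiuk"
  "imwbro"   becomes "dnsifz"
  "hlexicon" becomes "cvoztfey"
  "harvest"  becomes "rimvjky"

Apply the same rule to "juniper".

The pattern: shift every letter 9 places backward in the alphabet (wrapping around), then move the first character to the end.
Working it through for "juniper": intermediate "alezgvi", final "lezgvia".

lezgvia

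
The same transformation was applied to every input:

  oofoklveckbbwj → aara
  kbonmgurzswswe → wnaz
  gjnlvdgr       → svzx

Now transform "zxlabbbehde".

What's happening: shift every letter 12 places forward in the alphabet (wrapping around), then keep only the first 4 characters.
So "zxlabbbehde" becomes "ljxm".

ljxm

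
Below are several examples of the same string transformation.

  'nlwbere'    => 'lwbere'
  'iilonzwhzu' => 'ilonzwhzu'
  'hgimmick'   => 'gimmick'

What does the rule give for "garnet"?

arnet

In each case the input is transformed by: delete the first character.
So "garnet" becomes "arnet".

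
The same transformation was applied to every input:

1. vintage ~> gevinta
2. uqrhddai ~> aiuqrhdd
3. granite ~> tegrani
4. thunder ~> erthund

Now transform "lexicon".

In each case the input is transformed by: move the last 2 characters to the front (rotate right by 2).
So "lexicon" becomes "onlexic".

onlexic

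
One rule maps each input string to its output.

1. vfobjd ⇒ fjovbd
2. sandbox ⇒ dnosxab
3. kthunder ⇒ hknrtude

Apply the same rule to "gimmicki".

iiikmmcg

The rule is to sort the characters into alphabetical order, then move the first 2 characters to the end (rotate left by 2).
Working it through for "gimmicki": intermediate "cgiiikmm", final "iiikmmcg".
(Check on "sandbox": → "abdnosx" → "dnosxab" ✓)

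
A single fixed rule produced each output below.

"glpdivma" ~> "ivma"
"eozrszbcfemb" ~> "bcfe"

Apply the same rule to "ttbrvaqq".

The rule is to swap the front and back halves of the string, then keep only the first 4 characters.
For "ttbrvaqq" the result is "vaqq".

vaqq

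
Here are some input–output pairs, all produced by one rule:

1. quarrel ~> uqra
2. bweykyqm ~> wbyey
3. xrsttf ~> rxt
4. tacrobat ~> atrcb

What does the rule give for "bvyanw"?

vba

The transformation: swap each adjacent pair of characters (1↔2, 3↔4, ...), then delete the last 3 characters.
Working it through for "bvyanw": intermediate "vbaywn", final "vba".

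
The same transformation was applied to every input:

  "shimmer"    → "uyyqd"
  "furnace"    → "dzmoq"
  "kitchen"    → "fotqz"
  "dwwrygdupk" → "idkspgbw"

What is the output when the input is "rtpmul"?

bygx

The pattern: delete the first 2 characters, then shift every letter 12 places forward in the alphabet (wrapping around).
Applying that to "rtpmul" gives "bygx".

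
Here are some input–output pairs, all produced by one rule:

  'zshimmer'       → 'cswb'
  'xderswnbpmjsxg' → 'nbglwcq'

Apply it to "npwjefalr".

ztpv

Looking at the pairs, the operation is to shift every letter 10 places forward in the alphabet (wrapping around), then keep every other character starting from the second (positions 2nd, 4th, 6th, ...).
On "npwjefalr": the first step gives "xzgtopkvb", and the second then gives "ztpv".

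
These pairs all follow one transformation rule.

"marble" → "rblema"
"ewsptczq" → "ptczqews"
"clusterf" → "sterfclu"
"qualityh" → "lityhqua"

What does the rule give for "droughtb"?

Looking at the pairs, the operation is to move the last character to the front, then swap the front and back halves of the string.
"droughtb" → "bdrought" → "ughtbdro".

ughtbdro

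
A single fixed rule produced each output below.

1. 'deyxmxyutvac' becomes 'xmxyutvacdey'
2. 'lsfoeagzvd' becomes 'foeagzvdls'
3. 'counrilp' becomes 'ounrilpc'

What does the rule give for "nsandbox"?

In each case the input is transformed by: move the last 3 characters to the front (rotate right by 3), then swap the front and back halves of the string.
For "nsandbox", step one produces "boxnsand"; step two turns that into "sandboxn".
(Check on "lsfoeagzvd": → "zvdlsfoeag" → "foeagzvdls" ✓)

sandboxn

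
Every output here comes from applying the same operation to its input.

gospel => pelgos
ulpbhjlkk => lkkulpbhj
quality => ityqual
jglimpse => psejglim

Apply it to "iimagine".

The rule is to move the last 3 characters to the front (rotate right by 3).
Applying that to "iimagine" gives "ineiimag".

ineiimag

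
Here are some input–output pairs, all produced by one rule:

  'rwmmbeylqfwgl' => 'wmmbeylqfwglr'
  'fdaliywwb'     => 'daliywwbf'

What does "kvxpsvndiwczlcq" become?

In each case the input is transformed by: move the first character to the end.
Applying that to "kvxpsvndiwczlcq" gives "vxpsvndiwczlcqk".

vxpsvndiwczlcqk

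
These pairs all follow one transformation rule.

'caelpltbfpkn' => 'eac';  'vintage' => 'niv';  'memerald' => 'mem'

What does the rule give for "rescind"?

The transformation: reverse the string, then keep only the last 3 characters.
Applying both steps to "rescind": "dnicser", then "ser".

ser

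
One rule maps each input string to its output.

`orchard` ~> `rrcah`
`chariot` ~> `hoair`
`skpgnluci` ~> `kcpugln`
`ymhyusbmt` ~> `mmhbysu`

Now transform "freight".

rhegi

The transformation: take characters alternately from the front and the back (1st, last, 2nd, 2nd-last, ...), then delete the first 2 characters.
On "freight": the first step gives "ftrhegi", and the second then gives "rhegi".
(Check on "skpgnluci": → "sikcpugln" → "kcpugln" ✓)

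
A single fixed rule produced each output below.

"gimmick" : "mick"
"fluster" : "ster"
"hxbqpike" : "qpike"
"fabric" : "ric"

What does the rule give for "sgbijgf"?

The pattern: delete the first 3 characters.
"sgbijgf" → "ijgf".

ijgf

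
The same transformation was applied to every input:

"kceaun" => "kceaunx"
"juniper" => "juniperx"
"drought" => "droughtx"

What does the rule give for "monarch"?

monarchx

Rule — append "x".
Applying that to "monarch" gives "monarchx".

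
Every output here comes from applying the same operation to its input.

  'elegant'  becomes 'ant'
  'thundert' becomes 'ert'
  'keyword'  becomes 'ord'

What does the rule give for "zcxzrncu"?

ncu

Rule — keep only the last 3 characters.
On "zcxzrncu" that produces "ncu".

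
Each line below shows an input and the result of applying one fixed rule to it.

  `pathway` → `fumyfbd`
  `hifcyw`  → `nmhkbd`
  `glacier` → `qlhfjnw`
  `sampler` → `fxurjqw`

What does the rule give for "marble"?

frgwjq

The transformation: swap each adjacent pair of characters (1↔2, 3↔4, ...), then shift every letter 5 places forward in the alphabet (wrapping around).
For "marble", step one produces "ambrel"; step two turns that into "frgwjq".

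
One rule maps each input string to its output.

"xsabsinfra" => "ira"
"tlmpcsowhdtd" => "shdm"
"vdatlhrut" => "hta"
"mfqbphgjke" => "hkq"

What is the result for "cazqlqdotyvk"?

The pattern: keep one character in every 3, starting at position 3 (positions 3rd, 6th, 9th, ...), then move the first character to the end.
Working it through for "cazqlqdotyvk": intermediate "zqtk", final "qtkz".

qtkz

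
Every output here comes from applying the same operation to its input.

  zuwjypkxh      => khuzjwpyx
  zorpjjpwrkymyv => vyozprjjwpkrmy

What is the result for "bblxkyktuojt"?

tjbbxlyktkou

In each case the input is transformed by: swap each adjacent pair of characters (1↔2, 3↔4, ...), then move the last 2 characters to the front (rotate right by 2).
For "bblxkyktuojt", step one produces "bbxlyktkoutj"; step two turns that into "tjbbxlyktkou".
(Check on "zuwjypkxh": → "uzjwpyxkh" → "khuzjwpyx" ✓)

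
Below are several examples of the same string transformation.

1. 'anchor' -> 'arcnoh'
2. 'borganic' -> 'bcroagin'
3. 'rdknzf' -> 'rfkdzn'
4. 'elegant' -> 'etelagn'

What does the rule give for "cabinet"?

Rule — move the last character to the front, then swap each adjacent pair of characters (1↔2, 3↔4, ...).
"cabinet" → "ctbanie".

ctbanie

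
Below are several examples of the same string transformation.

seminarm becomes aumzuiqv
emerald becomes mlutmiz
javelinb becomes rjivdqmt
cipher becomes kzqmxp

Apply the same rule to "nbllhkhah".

vpjitptsp

Each output is the input with this applied: shift every letter 8 places forward in the alphabet (wrapping around), then take characters alternately from the front and the back (1st, last, 2nd, 2nd-last, ...).
On "nbllhkhah": the first step gives "vjttpspip", and the second then gives "vpjitptsp".
(Check on "seminarm": → "amuqvizu" → "aumzuiqv" ✓)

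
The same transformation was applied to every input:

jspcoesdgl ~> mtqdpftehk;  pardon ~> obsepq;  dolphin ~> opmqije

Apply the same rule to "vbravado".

pcsbwbew

Each output is the input with this applied: swap the first and last characters, then shift every letter 1 place forward in the alphabet (wrapping around).
Applying both steps to "vbravado": "obravadv", then "pcsbwbew".
(Check on "jspcoesdgl": → "lspcoesdgj" → "mtqdpftehk" ✓)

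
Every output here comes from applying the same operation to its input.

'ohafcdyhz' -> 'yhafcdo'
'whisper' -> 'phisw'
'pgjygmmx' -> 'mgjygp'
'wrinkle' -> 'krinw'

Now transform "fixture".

uixtf

The pattern: delete the last 2 characters, then swap the first and last characters.
Applying that to "fixture" gives "uixtf".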